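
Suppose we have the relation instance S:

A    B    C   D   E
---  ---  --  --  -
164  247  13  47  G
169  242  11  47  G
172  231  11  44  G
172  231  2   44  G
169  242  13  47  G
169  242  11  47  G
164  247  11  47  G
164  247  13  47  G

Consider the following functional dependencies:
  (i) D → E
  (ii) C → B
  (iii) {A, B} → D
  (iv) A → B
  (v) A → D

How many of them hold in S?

(i) D → E: every LHS value maps to a single RHS value — holds.
(ii) C → B: C=13: 3 rows → B takes values {247, 242} — violation; C=11: 4 rows → B takes values {242, 231, 247} — violation — fails.
(iii) {A, B} → D: every LHS value maps to a single RHS value — holds.
(iv) A → B: every LHS value maps to a single RHS value — holds.
(v) A → D: every LHS value maps to a single RHS value — holds.
4 of the 5 dependencies hold.

4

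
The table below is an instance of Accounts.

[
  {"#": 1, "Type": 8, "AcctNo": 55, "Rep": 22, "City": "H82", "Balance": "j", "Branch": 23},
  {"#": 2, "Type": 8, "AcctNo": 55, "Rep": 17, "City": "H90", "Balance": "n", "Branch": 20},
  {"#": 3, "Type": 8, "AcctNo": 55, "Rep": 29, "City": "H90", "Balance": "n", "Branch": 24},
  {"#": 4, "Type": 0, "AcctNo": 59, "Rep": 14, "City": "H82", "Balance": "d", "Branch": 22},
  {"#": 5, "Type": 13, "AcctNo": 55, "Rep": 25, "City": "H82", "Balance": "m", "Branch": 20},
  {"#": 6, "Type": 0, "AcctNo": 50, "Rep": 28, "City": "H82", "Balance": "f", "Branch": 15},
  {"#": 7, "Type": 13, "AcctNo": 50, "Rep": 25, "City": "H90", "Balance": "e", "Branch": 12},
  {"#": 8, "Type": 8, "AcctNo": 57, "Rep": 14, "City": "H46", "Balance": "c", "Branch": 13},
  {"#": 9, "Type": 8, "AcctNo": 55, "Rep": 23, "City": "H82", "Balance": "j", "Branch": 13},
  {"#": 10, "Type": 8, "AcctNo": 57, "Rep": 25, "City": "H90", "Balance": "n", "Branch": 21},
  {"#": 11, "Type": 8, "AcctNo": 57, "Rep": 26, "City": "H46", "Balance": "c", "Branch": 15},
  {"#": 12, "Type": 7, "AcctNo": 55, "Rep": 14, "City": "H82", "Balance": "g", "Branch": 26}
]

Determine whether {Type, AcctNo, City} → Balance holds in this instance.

Yes

(Type=8, AcctNo=55, City=H82): rows 1, 9 → Balance = j, j ✓
(Type=8, AcctNo=55, City=H90): rows 2, 3 → Balance = n, n ✓
(Type=0, AcctNo=59, City=H82): row 4 → Balance = d ✓
(Type=13, AcctNo=55, City=H82): row 5 → Balance = m ✓
(Type=0, AcctNo=50, City=H82): row 6 → Balance = f ✓
(Type=13, AcctNo=50, City=H90): row 7 → Balance = e ✓
(Type=8, AcctNo=57, City=H46): rows 8, 11 → Balance = c, c ✓
(Type=8, AcctNo=57, City=H90): row 10 → Balance = n ✓
(Type=7, AcctNo=55, City=H82): row 12 → Balance = g ✓
Every {Type, AcctNo, City} value is associated with a single Balance value, so {Type, AcctNo, City} → Balance holds.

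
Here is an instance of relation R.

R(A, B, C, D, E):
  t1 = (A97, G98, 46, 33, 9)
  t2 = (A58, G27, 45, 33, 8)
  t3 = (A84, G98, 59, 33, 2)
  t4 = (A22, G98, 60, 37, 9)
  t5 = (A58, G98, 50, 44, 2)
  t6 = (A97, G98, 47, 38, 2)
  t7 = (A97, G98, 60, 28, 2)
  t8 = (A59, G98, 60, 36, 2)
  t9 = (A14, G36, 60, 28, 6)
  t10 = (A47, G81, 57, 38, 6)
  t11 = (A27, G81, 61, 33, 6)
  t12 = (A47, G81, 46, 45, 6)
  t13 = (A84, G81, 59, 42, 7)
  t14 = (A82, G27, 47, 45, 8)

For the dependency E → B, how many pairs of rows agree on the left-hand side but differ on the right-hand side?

3

E=9: all 2 rows agree on B — 0 pairs.
E=8: all 2 rows agree on B — 0 pairs.
E=2: all 5 rows agree on B — 0 pairs.
E=6: violating pairs (9,10), (9,11), (9,12) — 3 pairs.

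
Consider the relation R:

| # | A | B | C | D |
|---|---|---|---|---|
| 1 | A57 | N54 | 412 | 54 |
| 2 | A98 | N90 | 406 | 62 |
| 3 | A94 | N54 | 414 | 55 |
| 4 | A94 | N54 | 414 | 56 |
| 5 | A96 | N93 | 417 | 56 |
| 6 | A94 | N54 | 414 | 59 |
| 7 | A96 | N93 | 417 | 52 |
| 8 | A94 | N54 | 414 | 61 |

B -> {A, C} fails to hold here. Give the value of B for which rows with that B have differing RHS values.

B=N54: rows 1, 3, 4, 6, 8 → {A,C} takes values {(A57, 412), (A94, 414)} — violation
B=N90: row 2 → {A,C} = (A98, 406) ✓
B=N93: rows 5, 7 → {A,C} = (A96, 417), (A96, 417) ✓
The only B value with inconsistent RHS is B=N54.

N54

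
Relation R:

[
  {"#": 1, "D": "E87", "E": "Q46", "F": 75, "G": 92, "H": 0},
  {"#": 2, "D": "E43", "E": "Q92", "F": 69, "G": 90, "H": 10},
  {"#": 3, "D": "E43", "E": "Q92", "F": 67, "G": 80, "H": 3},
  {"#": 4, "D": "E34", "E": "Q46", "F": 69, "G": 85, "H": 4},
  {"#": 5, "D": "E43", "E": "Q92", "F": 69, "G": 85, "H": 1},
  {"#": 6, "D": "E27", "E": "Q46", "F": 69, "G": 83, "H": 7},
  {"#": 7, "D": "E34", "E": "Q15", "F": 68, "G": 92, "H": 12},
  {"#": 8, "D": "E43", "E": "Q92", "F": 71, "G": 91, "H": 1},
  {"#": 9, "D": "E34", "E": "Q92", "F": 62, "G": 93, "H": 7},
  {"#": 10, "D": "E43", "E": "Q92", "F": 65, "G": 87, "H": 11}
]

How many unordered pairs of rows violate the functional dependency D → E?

3

D=E43: all 5 rows agree on E — 0 pairs.
D=E34: violating pairs (4,7), (4,9), (7,9) — 3 pairs.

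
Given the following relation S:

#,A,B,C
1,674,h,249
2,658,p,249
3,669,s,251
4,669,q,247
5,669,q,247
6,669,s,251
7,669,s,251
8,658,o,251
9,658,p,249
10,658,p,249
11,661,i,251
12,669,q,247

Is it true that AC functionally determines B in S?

(A=674, C=249): row 1 → B = h ✓
(A=658, C=249): rows 2, 9, 10 → B = p, p, p ✓
(A=669, C=251): rows 3, 6, 7 → B = s, s, s ✓
(A=669, C=247): rows 4, 5, 12 → B = q, q, q ✓
(A=658, C=251): row 8 → B = o ✓
(A=661, C=251): row 11 → B = i ✓
Every AC value is associated with a single B value, so AC → B holds.

Yes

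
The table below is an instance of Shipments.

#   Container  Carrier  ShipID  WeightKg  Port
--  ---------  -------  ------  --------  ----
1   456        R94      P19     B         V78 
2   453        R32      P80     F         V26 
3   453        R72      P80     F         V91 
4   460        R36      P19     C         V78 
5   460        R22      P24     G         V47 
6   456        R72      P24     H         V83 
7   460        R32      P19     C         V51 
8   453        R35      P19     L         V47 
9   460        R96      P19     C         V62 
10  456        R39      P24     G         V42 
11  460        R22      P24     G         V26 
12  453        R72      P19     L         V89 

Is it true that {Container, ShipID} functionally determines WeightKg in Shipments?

(Container=456, ShipID=P19): row 1 → WeightKg = B ✓
(Container=453, ShipID=P80): rows 2, 3 → WeightKg = F, F ✓
(Container=460, ShipID=P19): rows 4, 7, 9 → WeightKg = C, C, C ✓
(Container=460, ShipID=P24): rows 5, 11 → WeightKg = G, G ✓
(Container=456, ShipID=P24): rows 6, 10 → WeightKg takes values {H, G} — violation
(Container=453, ShipID=P19): rows 8, 12 → WeightKg = L, L ✓
Two rows agree on {Container, ShipID} but differ on WeightKg, so {Container, ShipID} -> WeightKg does not hold.

No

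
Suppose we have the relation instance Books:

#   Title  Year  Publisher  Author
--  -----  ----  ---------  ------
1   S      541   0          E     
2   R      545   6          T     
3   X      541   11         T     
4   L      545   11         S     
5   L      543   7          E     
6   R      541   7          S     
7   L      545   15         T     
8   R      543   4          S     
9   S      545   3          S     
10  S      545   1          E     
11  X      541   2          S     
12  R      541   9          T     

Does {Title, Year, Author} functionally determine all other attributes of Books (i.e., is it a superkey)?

Yes

All 12 rows have distinct {Title, Year, Author} values, so {Title, Year, Author} → (all attributes) holds and {Title, Year, Author} is a superkey.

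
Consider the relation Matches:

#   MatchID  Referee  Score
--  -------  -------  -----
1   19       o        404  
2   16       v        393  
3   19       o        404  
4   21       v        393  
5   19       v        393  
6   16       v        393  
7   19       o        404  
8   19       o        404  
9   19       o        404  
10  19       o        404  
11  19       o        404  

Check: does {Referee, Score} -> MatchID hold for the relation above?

(Referee=o, Score=404): rows 1, 3, 7, 8, 9, 10, 11 → MatchID = 19, 19, 19, 19, 19, 19, 19 ✓
(Referee=v, Score=393): rows 2, 4, 5, 6 → MatchID takes values {16, 21, 19} — violation
Two rows agree on {Referee, Score} but differ on MatchID, so {Referee, Score} -> MatchID does not hold.

No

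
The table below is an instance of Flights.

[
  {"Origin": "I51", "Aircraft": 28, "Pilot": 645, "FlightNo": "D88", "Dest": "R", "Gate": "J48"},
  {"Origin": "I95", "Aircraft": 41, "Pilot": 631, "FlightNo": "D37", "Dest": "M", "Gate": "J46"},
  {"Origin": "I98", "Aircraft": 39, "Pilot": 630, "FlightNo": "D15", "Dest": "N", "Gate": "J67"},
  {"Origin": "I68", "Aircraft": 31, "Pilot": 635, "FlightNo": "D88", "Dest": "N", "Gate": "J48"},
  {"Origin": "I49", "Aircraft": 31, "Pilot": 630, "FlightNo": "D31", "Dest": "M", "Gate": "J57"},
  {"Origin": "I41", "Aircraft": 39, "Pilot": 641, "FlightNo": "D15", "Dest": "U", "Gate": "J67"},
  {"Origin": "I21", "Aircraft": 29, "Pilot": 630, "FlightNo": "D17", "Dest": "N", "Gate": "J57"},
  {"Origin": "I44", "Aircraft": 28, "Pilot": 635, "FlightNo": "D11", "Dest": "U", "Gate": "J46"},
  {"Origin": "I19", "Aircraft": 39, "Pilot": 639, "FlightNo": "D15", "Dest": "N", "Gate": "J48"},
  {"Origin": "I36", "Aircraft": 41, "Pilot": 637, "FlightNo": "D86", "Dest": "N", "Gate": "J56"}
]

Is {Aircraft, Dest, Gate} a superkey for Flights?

All 10 rows have distinct {Aircraft, Dest, Gate} values, so {Aircraft, Dest, Gate} → (all attributes) holds and {Aircraft, Dest, Gate} is a superkey.

Yes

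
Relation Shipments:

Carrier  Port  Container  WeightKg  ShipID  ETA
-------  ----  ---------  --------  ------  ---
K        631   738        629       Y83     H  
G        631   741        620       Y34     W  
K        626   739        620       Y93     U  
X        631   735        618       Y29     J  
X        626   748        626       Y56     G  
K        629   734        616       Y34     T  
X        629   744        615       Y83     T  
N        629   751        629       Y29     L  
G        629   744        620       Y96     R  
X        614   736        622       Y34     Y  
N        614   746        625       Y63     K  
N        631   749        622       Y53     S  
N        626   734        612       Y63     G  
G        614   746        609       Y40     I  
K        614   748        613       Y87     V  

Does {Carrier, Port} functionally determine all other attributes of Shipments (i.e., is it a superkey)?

Yes

All 15 rows have distinct {Carrier, Port} values, so {Carrier, Port} → (all attributes) holds and {Carrier, Port} is a superkey.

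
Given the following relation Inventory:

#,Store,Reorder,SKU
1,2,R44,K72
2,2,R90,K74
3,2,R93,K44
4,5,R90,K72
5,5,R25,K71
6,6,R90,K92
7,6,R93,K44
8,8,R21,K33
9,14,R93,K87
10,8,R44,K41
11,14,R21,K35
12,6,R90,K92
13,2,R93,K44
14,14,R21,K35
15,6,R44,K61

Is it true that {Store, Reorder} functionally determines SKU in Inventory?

Yes

(Store=2, Reorder=R44): row 1 → SKU = K72 ✓
(Store=2, Reorder=R90): row 2 → SKU = K74 ✓
(Store=2, Reorder=R93): rows 3, 13 → SKU = K44, K44 ✓
(Store=5, Reorder=R90): row 4 → SKU = K72 ✓
(Store=5, Reorder=R25): row 5 → SKU = K71 ✓
(Store=6, Reorder=R90): rows 6, 12 → SKU = K92, K92 ✓
(Store=6, Reorder=R93): row 7 → SKU = K44 ✓
(Store=8, Reorder=R21): row 8 → SKU = K33 ✓
(Store=14, Reorder=R93): row 9 → SKU = K87 ✓
(Store=8, Reorder=R44): row 10 → SKU = K41 ✓
(Store=14, Reorder=R21): rows 11, 14 → SKU = K35, K35 ✓
(Store=6, Reorder=R44): row 15 → SKU = K61 ✓
Every {Store, Reorder} value is associated with a single SKU value, so {Store, Reorder} -> SKU holds.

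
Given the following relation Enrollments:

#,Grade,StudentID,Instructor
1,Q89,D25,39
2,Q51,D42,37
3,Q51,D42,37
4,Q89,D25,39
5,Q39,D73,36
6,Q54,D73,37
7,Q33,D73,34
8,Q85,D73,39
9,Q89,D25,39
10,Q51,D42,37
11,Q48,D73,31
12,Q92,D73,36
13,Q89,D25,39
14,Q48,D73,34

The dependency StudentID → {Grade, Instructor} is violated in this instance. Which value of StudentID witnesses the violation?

D73

StudentID=D25: rows 1, 4, 9, 13 → {Grade,Instructor} = (Q89, 39), (Q89, 39), (Q89, 39), (Q89, 39) ✓
StudentID=D42: rows 2, 3, 10 → {Grade,Instructor} = (Q51, 37), (Q51, 37), (Q51, 37) ✓
StudentID=D73: rows 5, 6, 7, 8, 11, 12, 14 → {Grade,Instructor} takes values {(Q39, 36), (Q54, 37), (Q33, 34), (Q85, 39), (Q48, 31), (Q92, 36), (Q48, 34)} — violation
The only StudentID value with inconsistent RHS is StudentID=D73.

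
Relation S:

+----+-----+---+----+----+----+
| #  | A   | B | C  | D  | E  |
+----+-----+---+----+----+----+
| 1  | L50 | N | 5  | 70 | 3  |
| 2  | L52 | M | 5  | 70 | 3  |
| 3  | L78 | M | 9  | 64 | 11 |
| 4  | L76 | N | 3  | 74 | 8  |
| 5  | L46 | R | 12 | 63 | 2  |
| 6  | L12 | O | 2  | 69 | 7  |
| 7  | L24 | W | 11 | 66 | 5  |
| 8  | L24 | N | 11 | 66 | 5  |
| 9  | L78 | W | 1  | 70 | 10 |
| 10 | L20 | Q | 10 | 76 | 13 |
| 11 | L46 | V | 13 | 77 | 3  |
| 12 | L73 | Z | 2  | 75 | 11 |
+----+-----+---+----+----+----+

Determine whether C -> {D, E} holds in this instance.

No

C=5: rows 1, 2 → {D,E} = (70, 3), (70, 3) ✓
C=9: row 3 → {D,E} = (64, 11) ✓
C=3: row 4 → {D,E} = (74, 8) ✓
C=12: row 5 → {D,E} = (63, 2) ✓
C=2: rows 6, 12 → {D,E} takes values {(69, 7), (75, 11)} — violation
C=11: rows 7, 8 → {D,E} = (66, 5), (66, 5) ✓
C=1: row 9 → {D,E} = (70, 10) ✓
C=10: row 10 → {D,E} = (76, 13) ✓
C=13: row 11 → {D,E} = (77, 3) ✓
Two rows agree on C but differ on {D, E}, so C -> {D, E} does not hold.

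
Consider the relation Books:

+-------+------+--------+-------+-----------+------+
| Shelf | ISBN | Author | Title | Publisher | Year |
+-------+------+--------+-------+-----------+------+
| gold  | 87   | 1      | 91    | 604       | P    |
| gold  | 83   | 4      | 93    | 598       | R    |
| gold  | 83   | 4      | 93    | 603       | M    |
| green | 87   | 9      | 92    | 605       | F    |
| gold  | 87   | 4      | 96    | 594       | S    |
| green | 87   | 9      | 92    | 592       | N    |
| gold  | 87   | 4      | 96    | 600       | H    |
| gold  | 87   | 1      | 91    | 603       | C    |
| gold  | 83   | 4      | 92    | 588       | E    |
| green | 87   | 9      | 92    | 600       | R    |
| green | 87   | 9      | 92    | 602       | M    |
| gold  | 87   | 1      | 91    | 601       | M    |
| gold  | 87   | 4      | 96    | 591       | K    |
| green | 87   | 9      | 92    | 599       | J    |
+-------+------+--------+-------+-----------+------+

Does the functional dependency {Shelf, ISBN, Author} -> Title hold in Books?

No

(Shelf=gold, ISBN=87, Author=1): 3 rows → Title = 91, 91, 91 ✓
(Shelf=gold, ISBN=83, Author=4): 3 rows → Title takes values {93, 92} — violation
(Shelf=green, ISBN=87, Author=9): 5 rows → Title = 92, 92, 92, 92, 92 ✓
(Shelf=gold, ISBN=87, Author=4): 3 rows → Title = 96, 96, 96 ✓
Two rows agree on {Shelf, ISBN, Author} but differ on Title, so {Shelf, ISBN, Author} -> Title does not hold.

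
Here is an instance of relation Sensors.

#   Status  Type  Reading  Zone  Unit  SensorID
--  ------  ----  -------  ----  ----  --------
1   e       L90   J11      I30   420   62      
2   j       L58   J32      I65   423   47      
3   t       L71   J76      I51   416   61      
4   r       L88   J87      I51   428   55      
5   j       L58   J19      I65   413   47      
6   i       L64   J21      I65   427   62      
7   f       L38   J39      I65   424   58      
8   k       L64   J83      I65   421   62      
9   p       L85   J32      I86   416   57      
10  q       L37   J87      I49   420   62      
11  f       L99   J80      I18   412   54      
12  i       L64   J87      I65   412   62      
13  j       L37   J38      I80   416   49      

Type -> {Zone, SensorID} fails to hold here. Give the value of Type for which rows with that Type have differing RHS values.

Type=L90: row 1 → {Zone,SensorID} = (I30, 62) ✓
Type=L58: rows 2, 5 → {Zone,SensorID} = (I65, 47), (I65, 47) ✓
Type=L71: row 3 → {Zone,SensorID} = (I51, 61) ✓
Type=L88: row 4 → {Zone,SensorID} = (I51, 55) ✓
Type=L64: rows 6, 8, 12 → {Zone,SensorID} = (I65, 62), (I65, 62), (I65, 62) ✓
Type=L38: row 7 → {Zone,SensorID} = (I65, 58) ✓
Type=L85: row 9 → {Zone,SensorID} = (I86, 57) ✓
Type=L37: rows 10, 13 → {Zone,SensorID} takes values {(I49, 62), (I80, 49)} — violation
Type=L99: row 11 → {Zone,SensorID} = (I18, 54) ✓
The only Type value with inconsistent RHS is Type=L37.

L37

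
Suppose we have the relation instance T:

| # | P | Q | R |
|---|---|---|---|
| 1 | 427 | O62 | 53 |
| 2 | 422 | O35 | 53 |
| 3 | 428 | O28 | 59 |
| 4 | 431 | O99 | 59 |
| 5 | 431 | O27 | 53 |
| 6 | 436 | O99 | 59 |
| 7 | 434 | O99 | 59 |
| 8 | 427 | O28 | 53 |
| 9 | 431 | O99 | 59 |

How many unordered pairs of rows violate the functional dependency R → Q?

10

R=53: violating pairs (1,2), (1,5), (1,8), (2,5), (2,8), (5,8) — 6 pairs.
R=59: violating pairs (3,4), (3,6), (3,7), (3,9) — 4 pairs.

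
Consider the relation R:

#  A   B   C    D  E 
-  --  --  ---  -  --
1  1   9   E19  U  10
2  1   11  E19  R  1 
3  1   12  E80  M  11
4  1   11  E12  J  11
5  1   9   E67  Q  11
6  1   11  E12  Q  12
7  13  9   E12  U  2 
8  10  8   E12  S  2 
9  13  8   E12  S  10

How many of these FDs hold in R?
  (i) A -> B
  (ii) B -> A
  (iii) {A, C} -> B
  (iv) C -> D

(i) A -> B: A=1: rows 1, 2, 3, 4, 5, 6 → B takes values {9, 11, 12} — violation; A=13: rows 7, 9 → B takes values {9, 8} — violation — fails.
(ii) B -> A: B=9: rows 1, 5, 7 → A takes values {1, 13} — violation; B=8: rows 8, 9 → A takes values {10, 13} — violation — fails.
(iii) {A, C} -> B: (A=1, C=E19): rows 1, 2 → B takes values {9, 11} — violation; (A=13, C=E12): rows 7, 9 → B takes values {9, 8} — violation — fails.
(iv) C -> D: C=E19: rows 1, 2 → D takes values {U, R} — violation; C=E12: rows 4, 6, 7, 8, 9 → D takes values {J, Q, U, S} — violation — fails.
None of the 4 dependencies hold.

0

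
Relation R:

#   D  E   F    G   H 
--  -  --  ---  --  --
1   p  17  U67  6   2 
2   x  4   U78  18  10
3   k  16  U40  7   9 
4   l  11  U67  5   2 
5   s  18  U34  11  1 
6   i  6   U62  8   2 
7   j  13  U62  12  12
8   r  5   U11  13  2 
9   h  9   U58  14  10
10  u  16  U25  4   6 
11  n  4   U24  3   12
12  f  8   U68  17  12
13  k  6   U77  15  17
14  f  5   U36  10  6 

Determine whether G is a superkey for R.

All 14 rows have distinct G values, so G → (all attributes) holds and G is a superkey.

Yes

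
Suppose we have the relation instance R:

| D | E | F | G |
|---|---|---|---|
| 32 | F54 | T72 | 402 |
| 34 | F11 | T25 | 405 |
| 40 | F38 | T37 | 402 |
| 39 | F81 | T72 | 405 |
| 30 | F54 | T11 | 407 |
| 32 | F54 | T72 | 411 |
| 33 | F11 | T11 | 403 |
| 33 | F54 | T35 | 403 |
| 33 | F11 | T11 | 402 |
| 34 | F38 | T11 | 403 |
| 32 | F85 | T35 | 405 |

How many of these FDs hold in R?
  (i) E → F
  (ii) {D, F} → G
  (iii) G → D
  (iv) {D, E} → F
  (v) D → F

(i) E → F: E=F54: 4 rows → F takes values {T72, T11, T35} — violation; E=F11: 3 rows → F takes values {T25, T11} — violation; E=F38: 2 rows → F takes values {T37, T11} — violation — fails.
(ii) {D, F} → G: (D=32, F=T72): 2 rows → G takes values {402, 411} — violation; (D=33, F=T11): 2 rows → G takes values {403, 402} — violation — fails.
(iii) G → D: G=402: 3 rows → D takes values {32, 40, 33} — violation; G=405: 3 rows → D takes values {34, 39, 32} — violation; G=403: 3 rows → D takes values {33, 34} — violation — fails.
(iv) {D, E} → F: every LHS value maps to a single RHS value — holds.
(v) D → F: D=32: 3 rows → F takes values {T72, T35} — violation; D=34: 2 rows → F takes values {T25, T11} — violation; D=33: 3 rows → F takes values {T11, T35} — violation — fails.
1 of the 5 dependencies holds.

1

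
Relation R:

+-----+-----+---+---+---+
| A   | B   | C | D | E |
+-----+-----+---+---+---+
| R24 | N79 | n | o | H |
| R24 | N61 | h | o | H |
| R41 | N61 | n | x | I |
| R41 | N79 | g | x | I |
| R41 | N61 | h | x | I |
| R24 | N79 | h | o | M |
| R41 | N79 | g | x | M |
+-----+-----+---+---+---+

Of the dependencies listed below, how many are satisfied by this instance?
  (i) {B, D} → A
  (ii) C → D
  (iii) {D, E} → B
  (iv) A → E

1

(i) {B, D} → A: every LHS value maps to a single RHS value — holds.
(ii) C → D: C=n: 2 rows → D takes values {o, x} — violation; C=h: 3 rows → D takes values {o, x} — violation — fails.
(iii) {D, E} → B: (D=o, E=H): 2 rows → B takes values {N79, N61} — violation; (D=x, E=I): 3 rows → B takes values {N61, N79} — violation — fails.
(iv) A → E: A=R24: 3 rows → E takes values {H, M} — violation; A=R41: 4 rows → E takes values {I, M} — violation — fails.
1 of the 4 dependencies holds.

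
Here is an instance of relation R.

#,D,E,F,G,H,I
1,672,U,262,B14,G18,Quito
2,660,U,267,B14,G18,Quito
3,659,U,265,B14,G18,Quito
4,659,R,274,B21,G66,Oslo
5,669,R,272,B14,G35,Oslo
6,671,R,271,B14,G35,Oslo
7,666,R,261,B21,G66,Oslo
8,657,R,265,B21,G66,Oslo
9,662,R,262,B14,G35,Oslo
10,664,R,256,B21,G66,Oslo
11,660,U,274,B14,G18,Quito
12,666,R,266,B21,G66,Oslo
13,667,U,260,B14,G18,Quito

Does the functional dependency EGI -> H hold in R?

Yes

(E=U, G=B14, I=Quito): rows 1, 2, 3, 11, 13 → H = G18, G18, G18, G18, G18 ✓
(E=R, G=B21, I=Oslo): rows 4, 7, 8, 10, 12 → H = G66, G66, G66, G66, G66 ✓
(E=R, G=B14, I=Oslo): rows 5, 6, 9 → H = G35, G35, G35 ✓
Every EGI value is associated with a single H value, so EGI -> H holds.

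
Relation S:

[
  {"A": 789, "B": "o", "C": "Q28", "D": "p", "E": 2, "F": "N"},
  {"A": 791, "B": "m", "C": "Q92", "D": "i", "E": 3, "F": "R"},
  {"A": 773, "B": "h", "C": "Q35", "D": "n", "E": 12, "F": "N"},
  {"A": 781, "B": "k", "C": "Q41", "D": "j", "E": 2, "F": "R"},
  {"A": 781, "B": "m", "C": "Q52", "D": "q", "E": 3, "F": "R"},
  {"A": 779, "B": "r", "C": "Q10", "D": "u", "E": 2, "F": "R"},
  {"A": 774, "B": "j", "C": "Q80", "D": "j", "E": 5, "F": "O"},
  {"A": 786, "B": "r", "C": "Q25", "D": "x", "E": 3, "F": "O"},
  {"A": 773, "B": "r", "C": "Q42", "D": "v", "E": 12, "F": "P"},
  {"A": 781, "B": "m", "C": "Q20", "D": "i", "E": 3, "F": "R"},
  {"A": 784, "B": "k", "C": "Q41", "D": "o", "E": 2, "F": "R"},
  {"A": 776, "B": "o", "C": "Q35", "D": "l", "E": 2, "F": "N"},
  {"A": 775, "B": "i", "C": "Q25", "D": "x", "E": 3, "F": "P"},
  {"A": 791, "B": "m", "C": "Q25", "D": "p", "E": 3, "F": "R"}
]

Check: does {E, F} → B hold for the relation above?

(E=2, F=N): 2 rows → B = o, o ✓
(E=3, F=R): 4 rows → B = m, m, m, m ✓
(E=12, F=N): 1 row → B = h ✓
(E=2, F=R): 3 rows → B takes values {k, r} — violation
(E=5, F=O): 1 row → B = j ✓
(E=3, F=O): 1 row → B = r ✓
(E=12, F=P): 1 row → B = r ✓
(E=3, F=P): 1 row → B = i ✓
Two rows agree on {E, F} but differ on B, so {E, F} → B does not hold.

No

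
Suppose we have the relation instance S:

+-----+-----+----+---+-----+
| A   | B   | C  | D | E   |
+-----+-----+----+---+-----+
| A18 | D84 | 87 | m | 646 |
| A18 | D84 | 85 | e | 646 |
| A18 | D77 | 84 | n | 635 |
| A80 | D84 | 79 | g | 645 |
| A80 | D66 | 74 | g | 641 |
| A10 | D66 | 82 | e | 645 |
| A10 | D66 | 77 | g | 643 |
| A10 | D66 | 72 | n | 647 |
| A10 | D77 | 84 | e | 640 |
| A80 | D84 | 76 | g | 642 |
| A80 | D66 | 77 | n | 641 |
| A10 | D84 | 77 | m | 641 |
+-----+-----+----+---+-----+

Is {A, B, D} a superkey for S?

Two distinct rows share (A=A80, B=D84, D=g), so {A, B, D} does not determine every attribute — not a superkey.

No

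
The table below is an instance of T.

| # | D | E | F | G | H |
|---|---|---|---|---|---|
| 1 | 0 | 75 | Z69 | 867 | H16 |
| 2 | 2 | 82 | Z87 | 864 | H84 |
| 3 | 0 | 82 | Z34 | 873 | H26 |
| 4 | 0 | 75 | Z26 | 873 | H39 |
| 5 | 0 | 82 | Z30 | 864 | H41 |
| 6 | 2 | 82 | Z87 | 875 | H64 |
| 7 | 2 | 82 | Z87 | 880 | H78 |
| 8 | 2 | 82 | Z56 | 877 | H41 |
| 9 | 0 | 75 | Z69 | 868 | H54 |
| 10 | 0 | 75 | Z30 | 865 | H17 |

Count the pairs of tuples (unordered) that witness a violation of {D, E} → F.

9

(D=0, E=75): violating pairs (1,4), (1,10), (4,9), (4,10), (9,10) — 5 pairs.
(D=2, E=82): violating pairs (2,8), (6,8), (7,8) — 3 pairs.
(D=0, E=82): violating pairs (3,5) — 1 pair.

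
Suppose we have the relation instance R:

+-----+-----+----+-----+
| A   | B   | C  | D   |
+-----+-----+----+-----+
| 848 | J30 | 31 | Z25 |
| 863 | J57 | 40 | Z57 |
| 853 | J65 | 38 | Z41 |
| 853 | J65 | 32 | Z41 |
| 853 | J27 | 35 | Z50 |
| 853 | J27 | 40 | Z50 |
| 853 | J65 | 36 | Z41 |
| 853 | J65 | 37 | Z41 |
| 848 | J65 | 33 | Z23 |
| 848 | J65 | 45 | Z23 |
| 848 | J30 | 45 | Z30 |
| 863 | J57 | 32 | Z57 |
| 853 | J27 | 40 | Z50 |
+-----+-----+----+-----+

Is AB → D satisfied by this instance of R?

(A=848, B=J30): 2 rows → D takes values {Z25, Z30} — violation
(A=863, B=J57): 2 rows → D = Z57, Z57 ✓
(A=853, B=J65): 4 rows → D = Z41, Z41, Z41, Z41 ✓
(A=853, B=J27): 3 rows → D = Z50, Z50, Z50 ✓
(A=848, B=J65): 2 rows → D = Z23, Z23 ✓
Two rows agree on AB but differ on D, so AB → D does not hold.

No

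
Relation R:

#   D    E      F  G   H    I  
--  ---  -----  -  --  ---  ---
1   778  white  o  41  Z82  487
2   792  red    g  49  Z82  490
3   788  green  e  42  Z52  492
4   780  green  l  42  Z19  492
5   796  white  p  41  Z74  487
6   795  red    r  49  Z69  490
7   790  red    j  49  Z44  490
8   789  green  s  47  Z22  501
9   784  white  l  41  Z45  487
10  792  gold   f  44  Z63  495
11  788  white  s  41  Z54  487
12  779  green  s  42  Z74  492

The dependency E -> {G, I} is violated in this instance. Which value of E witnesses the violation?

E=white: rows 1, 5, 9, 11 → {G,I} = (41, 487), (41, 487), (41, 487), (41, 487) ✓
E=red: rows 2, 6, 7 → {G,I} = (49, 490), (49, 490), (49, 490) ✓
E=green: rows 3, 4, 8, 12 → {G,I} takes values {(42, 492), (47, 501)} — violation
E=gold: row 10 → {G,I} = (44, 495) ✓
The only E value with inconsistent RHS is E=green.

green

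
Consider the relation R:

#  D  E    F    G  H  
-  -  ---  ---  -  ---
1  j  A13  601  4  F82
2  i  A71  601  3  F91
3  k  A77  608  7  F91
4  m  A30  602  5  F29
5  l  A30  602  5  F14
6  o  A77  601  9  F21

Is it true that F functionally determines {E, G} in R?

F=601: rows 1, 2, 6 → {E,G} takes values {(A13, 4), (A71, 3), (A77, 9)} — violation
F=608: row 3 → {E,G} = (A77, 7) ✓
F=602: rows 4, 5 → {E,G} = (A30, 5), (A30, 5) ✓
Two rows agree on F but differ on {E, G}, so F -> {E, G} does not hold.

No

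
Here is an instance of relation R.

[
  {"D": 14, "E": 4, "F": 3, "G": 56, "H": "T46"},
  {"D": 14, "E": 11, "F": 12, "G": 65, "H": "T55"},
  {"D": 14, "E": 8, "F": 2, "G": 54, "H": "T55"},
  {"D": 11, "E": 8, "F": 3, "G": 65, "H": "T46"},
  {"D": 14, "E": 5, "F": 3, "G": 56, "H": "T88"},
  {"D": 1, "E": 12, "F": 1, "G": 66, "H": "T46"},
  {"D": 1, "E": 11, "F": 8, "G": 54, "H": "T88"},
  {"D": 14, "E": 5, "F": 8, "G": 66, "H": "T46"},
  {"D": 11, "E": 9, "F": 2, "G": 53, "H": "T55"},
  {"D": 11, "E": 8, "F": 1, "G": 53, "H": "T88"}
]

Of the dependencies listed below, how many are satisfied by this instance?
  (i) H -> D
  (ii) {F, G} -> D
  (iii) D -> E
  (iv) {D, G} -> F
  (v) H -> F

1

(i) H -> D: H=T46: 4 rows → D takes values {14, 11, 1} — violation; H=T55: 3 rows → D takes values {14, 11} — violation; H=T88: 3 rows → D takes values {14, 1, 11} — violation — fails.
(ii) {F, G} -> D: every LHS value maps to a single RHS value — holds.
(iii) D -> E: D=14: 5 rows → E takes values {4, 11, 8, 5} — violation; D=11: 3 rows → E takes values {8, 9} — violation; D=1: 2 rows → E takes values {12, 11} — violation — fails.
(iv) {D, G} -> F: (D=11, G=53): 2 rows → F takes values {2, 1} — violation — fails.
(v) H -> F: H=T46: 4 rows → F takes values {3, 1, 8} — violation; H=T55: 3 rows → F takes values {12, 2} — violation; H=T88: 3 rows → F takes values {3, 8, 1} — violation — fails.
1 of the 5 dependencies holds.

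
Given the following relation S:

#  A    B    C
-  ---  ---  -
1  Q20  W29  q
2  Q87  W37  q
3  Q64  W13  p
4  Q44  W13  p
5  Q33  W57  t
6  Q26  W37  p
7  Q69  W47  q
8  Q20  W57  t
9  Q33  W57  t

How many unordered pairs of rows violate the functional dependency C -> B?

C=q: violating pairs (1,2), (1,7), (2,7) — 3 pairs.
C=p: violating pairs (3,6), (4,6) — 2 pairs.
C=t: all 3 rows agree on B — 0 pairs.

5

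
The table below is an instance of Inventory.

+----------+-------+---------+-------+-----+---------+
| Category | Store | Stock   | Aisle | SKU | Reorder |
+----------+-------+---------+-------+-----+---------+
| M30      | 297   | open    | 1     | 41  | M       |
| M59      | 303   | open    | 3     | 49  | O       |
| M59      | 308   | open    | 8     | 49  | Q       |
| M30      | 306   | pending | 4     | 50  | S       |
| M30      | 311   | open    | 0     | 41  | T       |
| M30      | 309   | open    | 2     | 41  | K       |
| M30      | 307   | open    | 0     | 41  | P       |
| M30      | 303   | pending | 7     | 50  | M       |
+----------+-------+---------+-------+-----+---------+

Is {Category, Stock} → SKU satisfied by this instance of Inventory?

Yes

(Category=M30, Stock=open): 4 rows → SKU = 41, 41, 41, 41 ✓
(Category=M59, Stock=open): 2 rows → SKU = 49, 49 ✓
(Category=M30, Stock=pending): 2 rows → SKU = 50, 50 ✓
Every {Category, Stock} value is associated with a single SKU value, so {Category, Stock} → SKU holds.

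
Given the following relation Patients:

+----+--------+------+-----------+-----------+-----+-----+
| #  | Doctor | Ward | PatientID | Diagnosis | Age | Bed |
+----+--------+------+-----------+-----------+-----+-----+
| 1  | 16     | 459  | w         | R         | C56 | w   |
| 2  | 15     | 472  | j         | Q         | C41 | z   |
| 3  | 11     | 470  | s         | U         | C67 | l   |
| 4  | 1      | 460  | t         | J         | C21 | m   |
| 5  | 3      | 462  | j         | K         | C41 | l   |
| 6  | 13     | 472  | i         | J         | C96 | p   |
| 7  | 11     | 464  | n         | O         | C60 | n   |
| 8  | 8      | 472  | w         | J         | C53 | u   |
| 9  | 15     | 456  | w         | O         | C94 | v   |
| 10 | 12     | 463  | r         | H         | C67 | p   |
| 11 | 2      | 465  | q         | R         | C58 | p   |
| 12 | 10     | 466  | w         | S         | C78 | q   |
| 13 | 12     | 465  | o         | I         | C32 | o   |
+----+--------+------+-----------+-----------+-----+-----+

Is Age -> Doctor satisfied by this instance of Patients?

Age=C56: row 1 → Doctor = 16 ✓
Age=C41: rows 2, 5 → Doctor takes values {15, 3} — violation
Age=C67: rows 3, 10 → Doctor takes values {11, 12} — violation
Age=C21: row 4 → Doctor = 1 ✓
Age=C96: row 6 → Doctor = 13 ✓
Age=C60: row 7 → Doctor = 11 ✓
Age=C53: row 8 → Doctor = 8 ✓
Age=C94: row 9 → Doctor = 15 ✓
Age=C58: row 11 → Doctor = 2 ✓
Age=C78: row 12 → Doctor = 10 ✓
Age=C32: row 13 → Doctor = 12 ✓
Two rows agree on Age but differ on Doctor, so Age -> Doctor does not hold.

No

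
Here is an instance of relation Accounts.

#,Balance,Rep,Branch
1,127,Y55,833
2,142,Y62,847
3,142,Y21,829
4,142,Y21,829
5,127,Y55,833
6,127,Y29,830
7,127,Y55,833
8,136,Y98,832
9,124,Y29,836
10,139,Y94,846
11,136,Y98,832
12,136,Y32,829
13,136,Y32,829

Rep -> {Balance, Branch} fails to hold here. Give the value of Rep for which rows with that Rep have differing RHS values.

Rep=Y55: rows 1, 5, 7 → {Balance,Branch} = (127, 833), (127, 833), (127, 833) ✓
Rep=Y62: row 2 → {Balance,Branch} = (142, 847) ✓
Rep=Y21: rows 3, 4 → {Balance,Branch} = (142, 829), (142, 829) ✓
Rep=Y29: rows 6, 9 → {Balance,Branch} takes values {(127, 830), (124, 836)} — violation
Rep=Y98: rows 8, 11 → {Balance,Branch} = (136, 832), (136, 832) ✓
Rep=Y94: row 10 → {Balance,Branch} = (139, 846) ✓
Rep=Y32: rows 12, 13 → {Balance,Branch} = (136, 829), (136, 829) ✓
The only Rep value with inconsistent RHS is Rep=Y29.

Y29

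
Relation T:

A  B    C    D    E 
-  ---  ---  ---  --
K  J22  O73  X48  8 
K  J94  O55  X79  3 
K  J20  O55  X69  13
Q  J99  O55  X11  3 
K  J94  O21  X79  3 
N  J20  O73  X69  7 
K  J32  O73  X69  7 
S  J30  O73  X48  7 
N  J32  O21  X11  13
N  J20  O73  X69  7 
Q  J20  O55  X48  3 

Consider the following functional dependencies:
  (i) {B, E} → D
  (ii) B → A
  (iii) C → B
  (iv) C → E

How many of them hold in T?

(i) {B, E} → D: every LHS value maps to a single RHS value — holds.
(ii) B → A: B=J20: 4 rows → A takes values {K, N, Q} — violation; B=J32: 2 rows → A takes values {K, N} — violation — fails.
(iii) C → B: C=O73: 5 rows → B takes values {J22, J20, J32, J30} — violation; C=O55: 4 rows → B takes values {J94, J20, J99} — violation; C=O21: 2 rows → B takes values {J94, J32} — violation — fails.
(iv) C → E: C=O73: 5 rows → E takes values {8, 7} — violation; C=O55: 4 rows → E takes values {3, 13} — violation; C=O21: 2 rows → E takes values {3, 13} — violation — fails.
1 of the 4 dependencies holds.

1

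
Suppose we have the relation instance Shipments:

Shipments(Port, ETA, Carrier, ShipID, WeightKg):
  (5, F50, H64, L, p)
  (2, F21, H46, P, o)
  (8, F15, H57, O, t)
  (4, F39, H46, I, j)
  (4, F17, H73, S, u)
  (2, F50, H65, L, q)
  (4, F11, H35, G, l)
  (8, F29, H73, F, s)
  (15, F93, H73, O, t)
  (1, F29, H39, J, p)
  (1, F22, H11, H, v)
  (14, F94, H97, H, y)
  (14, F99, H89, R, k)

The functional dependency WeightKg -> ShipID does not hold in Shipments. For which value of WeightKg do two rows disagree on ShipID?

WeightKg=p: 2 rows → ShipID takes values {L, J} — violation
WeightKg=o: 1 row → ShipID = P ✓
WeightKg=t: 2 rows → ShipID = O, O ✓
WeightKg=j: 1 row → ShipID = I ✓
WeightKg=u: 1 row → ShipID = S ✓
WeightKg=q: 1 row → ShipID = L ✓
WeightKg=l: 1 row → ShipID = G ✓
WeightKg=s: 1 row → ShipID = F ✓
WeightKg=v: 1 row → ShipID = H ✓
WeightKg=y: 1 row → ShipID = H ✓
WeightKg=k: 1 row → ShipID = R ✓
The only WeightKg value with inconsistent ShipID is WeightKg=p.

p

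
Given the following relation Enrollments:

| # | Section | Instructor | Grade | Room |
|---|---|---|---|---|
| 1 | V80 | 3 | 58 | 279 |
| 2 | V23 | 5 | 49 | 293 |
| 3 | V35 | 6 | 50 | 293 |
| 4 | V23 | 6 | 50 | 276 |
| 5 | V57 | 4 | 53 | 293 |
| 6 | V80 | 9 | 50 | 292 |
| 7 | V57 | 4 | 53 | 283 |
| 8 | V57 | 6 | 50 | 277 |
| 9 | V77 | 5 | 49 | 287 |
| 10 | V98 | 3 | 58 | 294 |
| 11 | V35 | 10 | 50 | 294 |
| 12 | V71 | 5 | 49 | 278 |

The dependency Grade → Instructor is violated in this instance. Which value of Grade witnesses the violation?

50

Grade=58: rows 1, 10 → Instructor = 3, 3 ✓
Grade=49: rows 2, 9, 12 → Instructor = 5, 5, 5 ✓
Grade=50: rows 3, 4, 6, 8, 11 → Instructor takes values {6, 9, 10} — violation
Grade=53: rows 5, 7 → Instructor = 4, 4 ✓
The only Grade value with inconsistent Instructor is Grade=50.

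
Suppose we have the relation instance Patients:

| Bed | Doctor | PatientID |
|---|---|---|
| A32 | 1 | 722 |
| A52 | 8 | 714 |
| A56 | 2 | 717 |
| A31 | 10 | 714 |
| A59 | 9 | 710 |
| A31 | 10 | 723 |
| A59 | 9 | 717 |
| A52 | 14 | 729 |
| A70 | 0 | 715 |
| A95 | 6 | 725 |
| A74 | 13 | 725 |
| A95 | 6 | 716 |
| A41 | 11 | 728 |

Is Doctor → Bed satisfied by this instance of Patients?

Yes

Doctor=1: 1 row → Bed = A32 ✓
Doctor=8: 1 row → Bed = A52 ✓
Doctor=2: 1 row → Bed = A56 ✓
Doctor=10: 2 rows → Bed = A31, A31 ✓
Doctor=9: 2 rows → Bed = A59, A59 ✓
Doctor=14: 1 row → Bed = A52 ✓
Doctor=0: 1 row → Bed = A70 ✓
Doctor=6: 2 rows → Bed = A95, A95 ✓
Doctor=13: 1 row → Bed = A74 ✓
Doctor=11: 1 row → Bed = A41 ✓
Every Doctor value is associated with a single Bed value, so Doctor → Bed holds.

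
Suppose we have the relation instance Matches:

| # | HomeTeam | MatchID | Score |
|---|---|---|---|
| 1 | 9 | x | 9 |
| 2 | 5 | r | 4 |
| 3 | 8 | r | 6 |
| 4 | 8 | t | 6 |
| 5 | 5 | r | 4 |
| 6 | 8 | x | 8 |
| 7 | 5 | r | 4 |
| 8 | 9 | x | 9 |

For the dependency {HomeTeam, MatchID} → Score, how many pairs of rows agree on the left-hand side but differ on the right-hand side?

0

(HomeTeam=9, MatchID=x): all 2 rows agree on Score — 0 pairs.
(HomeTeam=5, MatchID=r): all 3 rows agree on Score — 0 pairs.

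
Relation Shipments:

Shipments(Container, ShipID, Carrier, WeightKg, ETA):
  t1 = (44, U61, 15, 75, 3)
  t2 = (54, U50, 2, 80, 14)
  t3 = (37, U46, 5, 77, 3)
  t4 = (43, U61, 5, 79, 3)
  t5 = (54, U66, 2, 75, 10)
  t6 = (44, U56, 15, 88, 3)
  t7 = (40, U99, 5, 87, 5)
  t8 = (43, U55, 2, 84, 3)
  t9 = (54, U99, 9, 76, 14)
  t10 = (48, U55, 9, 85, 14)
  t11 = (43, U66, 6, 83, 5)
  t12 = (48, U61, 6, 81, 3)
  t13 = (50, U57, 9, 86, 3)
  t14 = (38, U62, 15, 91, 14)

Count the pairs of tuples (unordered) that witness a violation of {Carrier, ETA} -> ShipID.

3

(Carrier=15, ETA=3): violating pairs (1,6) — 1 pair.
(Carrier=5, ETA=3): violating pairs (3,4) — 1 pair.
(Carrier=9, ETA=14): violating pairs (9,10) — 1 pair.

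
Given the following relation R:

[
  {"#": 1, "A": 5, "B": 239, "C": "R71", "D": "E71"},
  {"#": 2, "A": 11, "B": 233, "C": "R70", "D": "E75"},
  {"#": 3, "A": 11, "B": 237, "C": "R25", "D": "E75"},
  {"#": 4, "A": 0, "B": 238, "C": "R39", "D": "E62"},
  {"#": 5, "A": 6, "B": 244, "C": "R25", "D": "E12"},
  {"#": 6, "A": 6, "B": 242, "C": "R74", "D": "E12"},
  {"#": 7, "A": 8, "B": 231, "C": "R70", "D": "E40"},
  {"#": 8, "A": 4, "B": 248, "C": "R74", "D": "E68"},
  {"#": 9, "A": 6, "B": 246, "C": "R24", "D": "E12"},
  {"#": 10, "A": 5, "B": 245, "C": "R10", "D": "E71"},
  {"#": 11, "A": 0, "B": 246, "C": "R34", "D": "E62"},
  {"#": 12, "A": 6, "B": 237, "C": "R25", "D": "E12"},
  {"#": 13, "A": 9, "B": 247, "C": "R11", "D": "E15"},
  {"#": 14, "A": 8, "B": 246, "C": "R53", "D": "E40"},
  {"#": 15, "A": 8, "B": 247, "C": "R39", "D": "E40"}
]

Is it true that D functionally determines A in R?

Yes

D=E71: rows 1, 10 → A = 5, 5 ✓
D=E75: rows 2, 3 → A = 11, 11 ✓
D=E62: rows 4, 11 → A = 0, 0 ✓
D=E12: rows 5, 6, 9, 12 → A = 6, 6, 6, 6 ✓
D=E40: rows 7, 14, 15 → A = 8, 8, 8 ✓
D=E68: row 8 → A = 4 ✓
D=E15: row 13 → A = 9 ✓
Every D value is associated with a single A value, so D → A holds.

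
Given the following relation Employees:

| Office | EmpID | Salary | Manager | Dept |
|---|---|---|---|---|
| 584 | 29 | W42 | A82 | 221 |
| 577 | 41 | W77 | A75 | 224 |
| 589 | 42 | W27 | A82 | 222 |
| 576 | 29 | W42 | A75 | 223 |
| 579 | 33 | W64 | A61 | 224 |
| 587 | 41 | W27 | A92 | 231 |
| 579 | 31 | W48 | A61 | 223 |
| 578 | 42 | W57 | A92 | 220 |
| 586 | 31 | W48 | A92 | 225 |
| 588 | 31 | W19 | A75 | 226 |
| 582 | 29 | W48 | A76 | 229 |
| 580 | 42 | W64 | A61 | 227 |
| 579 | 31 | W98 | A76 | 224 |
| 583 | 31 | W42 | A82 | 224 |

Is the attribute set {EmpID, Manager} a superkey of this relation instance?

Yes

All 14 rows have distinct {EmpID, Manager} values, so {EmpID, Manager} → (all attributes) holds and {EmpID, Manager} is a superkey.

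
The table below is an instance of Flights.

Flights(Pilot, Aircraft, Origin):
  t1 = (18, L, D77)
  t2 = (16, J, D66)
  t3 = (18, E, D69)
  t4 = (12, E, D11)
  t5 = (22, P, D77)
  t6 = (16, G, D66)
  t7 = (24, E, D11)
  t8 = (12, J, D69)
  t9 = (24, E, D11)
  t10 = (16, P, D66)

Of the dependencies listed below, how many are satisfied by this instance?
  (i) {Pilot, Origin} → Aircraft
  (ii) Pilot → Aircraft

0

(i) {Pilot, Origin} → Aircraft: (Pilot=16, Origin=D66): rows 2, 6, 10 → Aircraft takes values {J, G, P} — violation — fails.
(ii) Pilot → Aircraft: Pilot=18: rows 1, 3 → Aircraft takes values {L, E} — violation; Pilot=16: rows 2, 6, 10 → Aircraft takes values {J, G, P} — violation; Pilot=12: rows 4, 8 → Aircraft takes values {E, J} — violation — fails.
None of the 2 dependencies hold.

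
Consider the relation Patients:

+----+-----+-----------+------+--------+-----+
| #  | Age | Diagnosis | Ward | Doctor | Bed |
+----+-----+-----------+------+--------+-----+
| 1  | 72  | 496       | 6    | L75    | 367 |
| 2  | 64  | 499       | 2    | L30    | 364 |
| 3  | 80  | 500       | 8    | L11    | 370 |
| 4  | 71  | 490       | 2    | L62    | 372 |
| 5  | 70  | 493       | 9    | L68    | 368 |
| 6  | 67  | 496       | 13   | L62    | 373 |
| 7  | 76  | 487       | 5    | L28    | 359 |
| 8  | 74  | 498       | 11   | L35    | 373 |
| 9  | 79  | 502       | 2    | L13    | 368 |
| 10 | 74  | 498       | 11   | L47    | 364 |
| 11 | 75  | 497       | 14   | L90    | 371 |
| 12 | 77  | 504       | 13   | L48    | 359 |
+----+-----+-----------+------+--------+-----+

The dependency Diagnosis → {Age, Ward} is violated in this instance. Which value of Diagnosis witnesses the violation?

496

Diagnosis=496: rows 1, 6 → {Age,Ward} takes values {(72, 6), (67, 13)} — violation
Diagnosis=499: row 2 → {Age,Ward} = (64, 2) ✓
Diagnosis=500: row 3 → {Age,Ward} = (80, 8) ✓
Diagnosis=490: row 4 → {Age,Ward} = (71, 2) ✓
Diagnosis=493: row 5 → {Age,Ward} = (70, 9) ✓
Diagnosis=487: row 7 → {Age,Ward} = (76, 5) ✓
Diagnosis=498: rows 8, 10 → {Age,Ward} = (74, 11), (74, 11) ✓
Diagnosis=502: row 9 → {Age,Ward} = (79, 2) ✓
Diagnosis=497: row 11 → {Age,Ward} = (75, 14) ✓
Diagnosis=504: row 12 → {Age,Ward} = (77, 13) ✓
The only Diagnosis value with inconsistent RHS is Diagnosis=496.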